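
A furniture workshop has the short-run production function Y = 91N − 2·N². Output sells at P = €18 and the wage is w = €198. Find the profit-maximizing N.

The marginal product of N is MP_N = 91 − 4N.
A price-taking firm hires until the value of the marginal product equals the wage: P·MP_N = w, so 18·(91 − 4N) = 198.
Then 91 − 4N = 11, giving N = 20.

N* = 20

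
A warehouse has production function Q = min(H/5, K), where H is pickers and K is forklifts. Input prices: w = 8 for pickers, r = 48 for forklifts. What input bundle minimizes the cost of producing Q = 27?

H* = 135, K* = 27

With a fixed-proportions technology, the cost-minimizing bundle uses no slack in either input: H/5 = K = Q.
So H = 5·27 = 135 and K = 27.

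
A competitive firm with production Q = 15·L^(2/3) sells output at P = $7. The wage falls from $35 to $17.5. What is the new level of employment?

From P·MP_L = w with MP_L = 10·L^(-1/3), the labor demand is L(w) = (70/w)^(3).
At w = 35: L = 8. At w = 17.5: L = 64.

L* = 64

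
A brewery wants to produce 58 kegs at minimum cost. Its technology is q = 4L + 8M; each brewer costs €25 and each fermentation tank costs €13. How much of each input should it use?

The inputs are perfect substitutes, so the firm uses whichever has the lower cost per unit of output.
Cost per unit of output via L is w/4 = 6.25; via M it is r/8 = 1.625. M is cheaper.
Producing q = 58 with M alone: L = 0, M = 7.25.

L* = 0, M* = 7.25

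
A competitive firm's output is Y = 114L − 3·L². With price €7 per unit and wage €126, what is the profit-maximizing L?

The marginal product of L is MP_L = 114 − 6L.
A price-taking firm hires until the value of the marginal product equals the wage: P·MP_L = w, so 7·(114 − 6L) = 126.
Then 114 − 6L = 18, giving L = 16.

L* = 16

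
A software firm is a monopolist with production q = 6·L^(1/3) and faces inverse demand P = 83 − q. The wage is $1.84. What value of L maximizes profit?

L* = 125

Marginal revenue from the inverse demand is MR = 83 − 2q.
The marginal product is MP_L = 2·L^(-2/3).
A monopolist hires until marginal revenue product equals the wage: MR·MP_L = w.
At L, q = 6·L^(1/3). Substituting and solving: (83 − 12·L^(1/3))·2·L^(-2/3) = 1.84 gives L = 125.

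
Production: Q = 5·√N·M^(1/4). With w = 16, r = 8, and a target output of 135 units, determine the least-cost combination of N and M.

N* = 81, M* = 81

Cost minimization requires the marginal rate of technical substitution to equal the input-price ratio: MP_N/MP_M = w/r.
Here MP_N/MP_M = (1/2)·(M/N)/(1/4) = 2·(M/N). Setting this equal to 16/8 = 2 gives M = N.
Substituting into Q = 135: 5·N^(1/2)·(N)^(1/4) = 135.
Solving, N = 81 and M = 81.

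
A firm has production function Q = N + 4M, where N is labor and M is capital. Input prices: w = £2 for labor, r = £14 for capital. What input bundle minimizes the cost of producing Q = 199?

N* = 199, M* = 0

The inputs are perfect substitutes, so the firm uses whichever has the lower cost per unit of output.
Cost per unit of output via N is 2; via M it is 3.5. N is cheaper.
Producing Q = 199 with N alone: N = 199, M = 0.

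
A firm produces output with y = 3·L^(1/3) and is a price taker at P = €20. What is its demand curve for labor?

MP_L = (1/3)·3·L^(-2/3) = L^(-2/3).
Setting P·MP_L = w: 20·L^(-2/3) = w.
Solving for L: L^(-2/3) = w/20, so L = (20/w)^(3/2).

L(w) = (20/w)^(3/2)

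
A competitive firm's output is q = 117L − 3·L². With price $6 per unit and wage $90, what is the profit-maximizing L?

The marginal product of L is MP_L = 117 − 6L.
A price-taking firm hires until the value of the marginal product equals the wage: P·MP_L = w, so 6·(117 − 6L) = 90.
Then 117 − 6L = 15, giving L = 17.

L* = 17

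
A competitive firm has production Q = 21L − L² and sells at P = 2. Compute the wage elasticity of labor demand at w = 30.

ε = -2.5

From P·MP_L = w with MP_L = 21 − 2L, labor demand is L(w) = (21 − w/2)/2.
dL/dw = −1/(4) = -0.25.
At w = 30, L = 3, so ε = (dL/dw)·(w/L) = (-0.25)·(30/3) = -2.5.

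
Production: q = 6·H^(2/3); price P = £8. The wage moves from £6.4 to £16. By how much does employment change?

ΔH = -117

From P·MP_H = w with MP_H = 4·H^(-1/3), the labor demand is H(w) = (32/w)^(3).
At w = 6.4: H = 125. At w = 16: H = 8.
ΔH = 8 − 125 = -117.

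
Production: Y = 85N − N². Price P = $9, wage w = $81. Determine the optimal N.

N* = 38

The marginal product of N is MP_N = 85 − 2N.
A price-taking firm hires until the value of the marginal product equals the wage: P·MP_N = w, so 9·(85 − 2N) = 81.
Then 85 − 2N = 9, giving N = 38.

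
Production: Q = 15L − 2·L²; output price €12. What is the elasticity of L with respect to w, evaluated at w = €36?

ε = -0.25

From P·MP_L = w with MP_L = 15 − 4L, labor demand is L(w) = (15 − w/12)/4.
dL/dw = −1/(48) = -1/48.
At w = 36, L = 3, so ε = (dL/dw)·(w/L) = (-1/48)·(36/3) = -0.25.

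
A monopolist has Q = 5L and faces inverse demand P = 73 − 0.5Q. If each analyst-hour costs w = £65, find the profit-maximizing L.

L* = 12

Marginal revenue from the inverse demand is MR = 73 − Q.
The marginal product is MP_L = 5.
A monopolist hires until marginal revenue product equals the wage: MR·MP_L = w.
(73 − 5L)·5 = 65, so L = 12.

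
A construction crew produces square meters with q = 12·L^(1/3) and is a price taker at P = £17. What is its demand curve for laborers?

MP_L = (1/3)·12·L^(-2/3) = 4·L^(-2/3).
Setting P·MP_L = w: 68·L^(-2/3) = w.
Solving for L: L^(-2/3) = w/68, so L = (68/w)^(3/2).

L(w) = (68/w)^(3/2)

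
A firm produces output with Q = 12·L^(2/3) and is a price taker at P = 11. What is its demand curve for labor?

L(w) = 681472/w³

MP_L = (2/3)·12·L^(-1/3) = 8·L^(-1/3).
Setting P·MP_L = w: 88·L^(-1/3) = w.
Solving for L: L^(-1/3) = w/88, so L = (88/w)^(3).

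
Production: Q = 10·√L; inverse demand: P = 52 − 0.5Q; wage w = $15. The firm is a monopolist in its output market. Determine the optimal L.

Marginal revenue from the inverse demand is MR = 52 − Q.
The marginal product is MP_L = 5·L^(-1/2).
A monopolist hires until marginal revenue product equals the wage: MR·MP_L = w.
At L, Q = 10·√L. Substituting and solving: (52 − 10·√L)·5·L^(-1/2) = 15 gives L = 16.

L* = 16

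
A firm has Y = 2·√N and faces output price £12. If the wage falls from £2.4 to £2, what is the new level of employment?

N* = 36

From P·MP_N = w with MP_N = N^(-1/2), the labor demand is N(w) = (12/w)^(2).
At w = 2.4: N = 25. At w = 2: N = 36.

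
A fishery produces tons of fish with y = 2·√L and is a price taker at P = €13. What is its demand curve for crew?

L(w) = 169/w²

MP_L = (1/2)·2·L^(-1/2) = L^(-1/2).
Setting P·MP_L = w: 13·L^(-1/2) = w.
Solving for L: L^(-1/2) = w/13, so L = (13/w)^(2).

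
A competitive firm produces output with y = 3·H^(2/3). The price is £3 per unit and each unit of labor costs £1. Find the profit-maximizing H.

MP_H = (2/3)·3·H^(-1/3) = 2·H^(-1/3).
Profit maximization for a price taker requires P·MP_H = w: 3·2·H^(-1/3) = 1.
So H^(-1/3) = 1/6, which gives H = 216.

H* = 216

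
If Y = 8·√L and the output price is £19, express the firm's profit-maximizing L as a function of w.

L(w) = 5776/w²

MP_L = (1/2)·8·L^(-1/2) = 4·L^(-1/2).
Setting P·MP_L = w: 76·L^(-1/2) = w.
Solving for L: L^(-1/2) = w/76, so L = (76/w)^(2).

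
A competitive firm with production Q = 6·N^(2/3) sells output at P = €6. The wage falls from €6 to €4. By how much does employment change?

ΔN = 152

From P·MP_N = w with MP_N = 4·N^(-1/3), the labor demand is N(w) = (24/w)^(3).
At w = 6: N = 64. At w = 4: N = 216.
ΔN = 216 − 64 = 152.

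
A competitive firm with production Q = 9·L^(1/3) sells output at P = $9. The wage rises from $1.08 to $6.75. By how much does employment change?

From P·MP_L = w with MP_L = 3·L^(-2/3), the labor demand is L(w) = (27/w)^(3/2).
At w = 1.08: L = 125. At w = 6.75: L = 8.
ΔL = 8 − 125 = -117.

ΔL = -117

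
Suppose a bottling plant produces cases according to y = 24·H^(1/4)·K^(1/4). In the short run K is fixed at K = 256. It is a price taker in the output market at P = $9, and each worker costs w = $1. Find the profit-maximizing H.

With K = 256, MP_H = (1/4)·24·H^(-3/4)·256^(1/4) = 24·H^(-3/4).
Profit maximization for a price taker requires P·MP_H = w: 9·24·H^(-3/4) = 1.
So H^(-3/4) = 1/216, which gives H = 1296.

H* = 1296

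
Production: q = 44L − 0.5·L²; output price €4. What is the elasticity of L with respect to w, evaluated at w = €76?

From P·MP_L = w with MP_L = 44 − L, labor demand is L(w) = 44 − w/4.
dL/dw = −1/(4) = -0.25.
At w = 76, L = 25, so ε = (dL/dw)·(w/L) = (-0.25)·(76/25) = -0.76.

ε = -0.76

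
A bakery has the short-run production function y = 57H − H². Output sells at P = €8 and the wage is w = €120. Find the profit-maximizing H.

H* = 21

The marginal product of H is MP_H = 57 − 2H.
A price-taking firm hires until the value of the marginal product equals the wage: P·MP_H = w, so 8·(57 − 2H) = 120.
Then 57 − 2H = 15, giving H = 21.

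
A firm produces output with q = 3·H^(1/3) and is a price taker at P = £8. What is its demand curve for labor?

H(w) = (8/w)^(3/2)

MP_H = (1/3)·3·H^(-2/3) = H^(-2/3).
Setting P·MP_H = w: 8·H^(-2/3) = w.
Solving for H: H^(-2/3) = w/8, so H = (8/w)^(3/2).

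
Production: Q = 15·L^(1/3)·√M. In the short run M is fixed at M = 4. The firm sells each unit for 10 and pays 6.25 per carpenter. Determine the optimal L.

With M = 4, MP_L = (1/3)·15·L^(-2/3)·4^(1/2) = 10·L^(-2/3).
Profit maximization for a price taker requires P·MP_L = w: 10·10·L^(-2/3) = 6.25.
So L^(-2/3) = 0.0625, which gives L = 64.

L* = 64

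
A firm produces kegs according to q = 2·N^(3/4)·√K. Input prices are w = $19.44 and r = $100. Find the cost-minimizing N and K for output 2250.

N* = 625, K* = 81

Cost minimization requires the marginal rate of technical substitution to equal the input-price ratio: MP_N/MP_K = w/r.
Here MP_N/MP_K = (3/4)·(K/N)/(1/2) = 1.5·(K/N). Setting this equal to 19.44/100 = 0.1944 gives K = 0.1296N.
Substituting into q = 2250: 2·N^(3/4)·(0.1296N)^(1/2) = 2250.
Solving, N = 625 and K = 81.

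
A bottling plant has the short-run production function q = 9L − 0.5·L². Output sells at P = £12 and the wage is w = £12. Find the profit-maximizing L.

The marginal product of L is MP_L = 9 − L.
A price-taking firm hires until the value of the marginal product equals the wage: P·MP_L = w, so 12·(9 − L) = 12.
Then 9 − L = 1, giving L = 8.

L* = 8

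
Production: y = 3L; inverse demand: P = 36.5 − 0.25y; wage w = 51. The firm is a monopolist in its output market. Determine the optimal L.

Marginal revenue from the inverse demand is MR = 36.5 − 0.5y.
The marginal product is MP_L = 3.
A monopolist hires until marginal revenue product equals the wage: MR·MP_L = w.
(36.5 − 1.5L)·3 = 51, so L = 13.

L* = 13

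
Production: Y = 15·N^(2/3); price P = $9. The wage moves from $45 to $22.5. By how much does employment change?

ΔN = 56

From P·MP_N = w with MP_N = 10·N^(-1/3), the labor demand is N(w) = (90/w)^(3).
At w = 45: N = 8. At w = 22.5: N = 64.
ΔN = 64 − 8 = 56.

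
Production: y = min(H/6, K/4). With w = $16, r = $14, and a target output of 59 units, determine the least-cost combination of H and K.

H* = 354, K* = 236

With a fixed-proportions technology, the cost-minimizing bundle uses no slack in either input: H/6 = K/4 = y.
So H = 6·59 = 354 and K = 4·59 = 236.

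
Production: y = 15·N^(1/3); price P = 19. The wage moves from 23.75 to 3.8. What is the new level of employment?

From P·MP_N = w with MP_N = 5·N^(-2/3), the labor demand is N(w) = (95/w)^(3/2).
At w = 23.75: N = 8. At w = 3.8: N = 125.

N* = 125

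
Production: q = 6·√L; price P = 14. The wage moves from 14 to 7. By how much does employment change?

From P·MP_L = w with MP_L = 3·L^(-1/2), the labor demand is L(w) = (42/w)^(2).
At w = 14: L = 9. At w = 7: L = 36.
ΔL = 36 − 9 = 27.

ΔL = 27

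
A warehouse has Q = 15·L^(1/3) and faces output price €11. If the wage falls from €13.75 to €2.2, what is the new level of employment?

L* = 125

From P·MP_L = w with MP_L = 5·L^(-2/3), the labor demand is L(w) = (55/w)^(3/2).
At w = 13.75: L = 8. At w = 2.2: L = 125.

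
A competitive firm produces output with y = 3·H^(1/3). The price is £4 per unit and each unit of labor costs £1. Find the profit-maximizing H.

MP_H = (1/3)·3·H^(-2/3) = H^(-2/3).
Profit maximization for a price taker requires P·MP_H = w: 4·H^(-2/3) = 1.
So H^(-2/3) = 0.25, which gives H = 8.

H* = 8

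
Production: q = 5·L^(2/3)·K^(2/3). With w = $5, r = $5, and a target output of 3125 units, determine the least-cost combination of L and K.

Cost minimization requires the marginal rate of technical substitution to equal the input-price ratio: MP_L/MP_K = w/r.
Here MP_L/MP_K = (2/3)·(K/L)/(2/3) = (K/L). Setting this equal to 5/5 = 1 gives K = L.
Substituting into q = 3125: 5·L^(2/3)·(L)^(2/3) = 3125.
Solving, L = 125 and K = 125.

L* = 125, K* = 125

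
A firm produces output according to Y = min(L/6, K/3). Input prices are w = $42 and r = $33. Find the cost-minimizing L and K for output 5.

L* = 30, K* = 15

With a fixed-proportions technology, the cost-minimizing bundle uses no slack in either input: L/6 = K/3 = Y.
So L = 6·5 = 30 and K = 3·5 = 15.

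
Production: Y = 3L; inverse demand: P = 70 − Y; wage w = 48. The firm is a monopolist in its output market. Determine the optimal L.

L* = 9

Marginal revenue from the inverse demand is MR = 70 − 2Y.
The marginal product is MP_L = 3.
A monopolist hires until marginal revenue product equals the wage: MR·MP_L = w.
(70 − 6L)·3 = 48, so L = 9.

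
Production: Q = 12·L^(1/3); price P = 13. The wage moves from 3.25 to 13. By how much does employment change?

From P·MP_L = w with MP_L = 4·L^(-2/3), the labor demand is L(w) = (52/w)^(3/2).
At w = 3.25: L = 64. At w = 13: L = 8.
ΔL = 8 − 64 = -56.

ΔL = -56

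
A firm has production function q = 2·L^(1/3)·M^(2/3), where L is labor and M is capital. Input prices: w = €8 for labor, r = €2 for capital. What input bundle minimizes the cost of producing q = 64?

Cost minimization requires the marginal rate of technical substitution to equal the input-price ratio: MP_L/MP_M = w/r.
Here MP_L/MP_M = (1/3)·(M/L)/(2/3) = 0.5·(M/L). Setting this equal to 8/2 = 4 gives M = 8L.
Substituting into q = 64: 2·L^(1/3)·(8L)^(2/3) = 64.
Solving, L = 8 and M = 64.

L* = 8, M* = 64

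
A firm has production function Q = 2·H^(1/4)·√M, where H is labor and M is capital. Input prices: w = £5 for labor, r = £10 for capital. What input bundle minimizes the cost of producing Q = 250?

H* = 625, M* = 625

Cost minimization requires the marginal rate of technical substitution to equal the input-price ratio: MP_H/MP_M = w/r.
Here MP_H/MP_M = (1/4)·(M/H)/(1/2) = 0.5·(M/H). Setting this equal to 5/10 = 0.5 gives M = H.
Substituting into Q = 250: 2·H^(1/4)·(H)^(1/2) = 250.
Solving, H = 625 and M = 625.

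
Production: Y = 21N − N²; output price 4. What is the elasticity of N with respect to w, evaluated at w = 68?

ε = -4.25

From P·MP_N = w with MP_N = 21 − 2N, labor demand is N(w) = (21 − w/4)/2.
dN/dw = −1/(8) = -0.125.
At w = 68, N = 2, so ε = (dN/dw)·(w/N) = (-0.125)·(68/2) = -4.25.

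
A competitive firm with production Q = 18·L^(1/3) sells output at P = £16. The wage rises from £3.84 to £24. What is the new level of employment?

From P·MP_L = w with MP_L = 6·L^(-2/3), the labor demand is L(w) = (96/w)^(3/2).
At w = 3.84: L = 125. At w = 24: L = 8.

L* = 8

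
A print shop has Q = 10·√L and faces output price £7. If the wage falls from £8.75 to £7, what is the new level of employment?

From P·MP_L = w with MP_L = 5·L^(-1/2), the labor demand is L(w) = (35/w)^(2).
At w = 8.75: L = 16. At w = 7: L = 25.

L* = 25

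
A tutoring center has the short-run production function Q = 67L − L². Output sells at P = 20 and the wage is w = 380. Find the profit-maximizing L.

L* = 24

The marginal product of L is MP_L = 67 − 2L.
A price-taking firm hires until the value of the marginal product equals the wage: P·MP_L = w, so 20·(67 − 2L) = 380.
Then 67 − 2L = 19, giving L = 24.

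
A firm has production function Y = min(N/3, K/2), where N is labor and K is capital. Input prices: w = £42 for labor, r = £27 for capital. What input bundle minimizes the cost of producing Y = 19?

With a fixed-proportions technology, the cost-minimizing bundle uses no slack in either input: N/3 = K/2 = Y.
So N = 3·19 = 57 and K = 2·19 = 38.

N* = 57, K* = 38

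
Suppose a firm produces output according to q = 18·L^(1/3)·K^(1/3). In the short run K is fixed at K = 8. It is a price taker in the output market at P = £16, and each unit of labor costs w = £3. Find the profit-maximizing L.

L* = 512

With K = 8, MP_L = (1/3)·18·L^(-2/3)·8^(1/3) = 12·L^(-2/3).
Profit maximization for a price taker requires P·MP_L = w: 16·12·L^(-2/3) = 3.
So L^(-2/3) = 0.015625, which gives L = 512.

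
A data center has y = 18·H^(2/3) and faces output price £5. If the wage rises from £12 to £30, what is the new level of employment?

H* = 8

From P·MP_H = w with MP_H = 12·H^(-1/3), the labor demand is H(w) = (60/w)^(3).
At w = 12: H = 125. At w = 30: H = 8.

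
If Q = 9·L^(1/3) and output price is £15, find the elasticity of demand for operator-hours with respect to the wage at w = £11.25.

MP_L = (1/3)·9·L^(-2/3), so P·MP_L = w gives 45·L^(-2/3) = w.
Solving, L(w) = (45/w)^(3/2). This is a constant-elasticity form: L ∝ w^(−3/2), so ε = −3/2.

ε = -1.5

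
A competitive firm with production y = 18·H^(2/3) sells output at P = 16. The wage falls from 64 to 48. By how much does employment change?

ΔH = 37

From P·MP_H = w with MP_H = 12·H^(-1/3), the labor demand is H(w) = (192/w)^(3).
At w = 64: H = 27. At w = 48: H = 64.
ΔH = 64 − 27 = 37.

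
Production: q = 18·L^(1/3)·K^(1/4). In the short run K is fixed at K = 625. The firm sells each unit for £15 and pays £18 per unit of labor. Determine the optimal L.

L* = 125

With K = 625, MP_L = (1/3)·18·L^(-2/3)·625^(1/4) = 30·L^(-2/3).
Profit maximization for a price taker requires P·MP_L = w: 15·30·L^(-2/3) = 18.
So L^(-2/3) = 0.04, which gives L = 125.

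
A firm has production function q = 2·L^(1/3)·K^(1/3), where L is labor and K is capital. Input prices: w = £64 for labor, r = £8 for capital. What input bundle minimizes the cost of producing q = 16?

L* = 8, K* = 64

Cost minimization requires the marginal rate of technical substitution to equal the input-price ratio: MP_L/MP_K = w/r.
Here MP_L/MP_K = (1/3)·(K/L)/(1/3) = (K/L). Setting this equal to 64/8 = 8 gives K = 8L.
Substituting into q = 16: 2·L^(1/3)·(8L)^(1/3) = 16.
Solving, L = 8 and K = 64.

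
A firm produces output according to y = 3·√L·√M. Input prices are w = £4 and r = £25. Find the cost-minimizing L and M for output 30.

Cost minimization requires the marginal rate of technical substitution to equal the input-price ratio: MP_L/MP_M = w/r.
Here MP_L/MP_M = (1/2)·(M/L)/(1/2) = (M/L). Setting this equal to 4/25 = 0.16 gives M = 0.16L.
Substituting into y = 30: 3·L^(1/2)·(0.16L)^(1/2) = 30.
Solving, L = 25 and M = 4.

L* = 25, M* = 4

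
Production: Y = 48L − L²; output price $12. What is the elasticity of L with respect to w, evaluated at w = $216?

ε = -0.6

From P·MP_L = w with MP_L = 48 − 2L, labor demand is L(w) = (48 − w/12)/2.
dL/dw = −1/(24) = -1/24.
At w = 216, L = 15, so ε = (dL/dw)·(w/L) = (-1/24)·(216/15) = -0.6.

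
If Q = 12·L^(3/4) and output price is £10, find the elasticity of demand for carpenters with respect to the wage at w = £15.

ε = -4

MP_L = (3/4)·12·L^(-1/4), so P·MP_L = w gives 90·L^(-1/4) = w.
Solving, L(w) = (90/w)^(4). This is a constant-elasticity form: L ∝ w^(−4), so ε = −4.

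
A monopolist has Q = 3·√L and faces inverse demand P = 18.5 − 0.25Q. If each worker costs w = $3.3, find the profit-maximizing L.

Marginal revenue from the inverse demand is MR = 18.5 − 0.5Q.
The marginal product is MP_L = 1.5·L^(-1/2).
A monopolist hires until marginal revenue product equals the wage: MR·MP_L = w.
At L, Q = 3·√L. Substituting and solving: (18.5 − 1.5·√L)·1.5·L^(-1/2) = 3.3 gives L = 25.

L* = 25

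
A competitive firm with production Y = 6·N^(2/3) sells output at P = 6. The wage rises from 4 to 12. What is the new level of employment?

N* = 8

From P·MP_N = w with MP_N = 4·N^(-1/3), the labor demand is N(w) = (24/w)^(3).
At w = 4: N = 216. At w = 12: N = 8.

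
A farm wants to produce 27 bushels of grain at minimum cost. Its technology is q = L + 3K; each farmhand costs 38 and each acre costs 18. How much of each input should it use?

The inputs are perfect substitutes, so the firm uses whichever has the lower cost per unit of output.
Cost per unit of output via L is 38; via K it is 6. K is cheaper.
Producing q = 27 with K alone: L = 0, K = 9.

L* = 0, K* = 9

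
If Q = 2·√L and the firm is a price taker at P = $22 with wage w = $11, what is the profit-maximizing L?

L* = 4

MP_L = (1/2)·2·L^(-1/2) = L^(-1/2).
Profit maximization for a price taker requires P·MP_L = w: 22·L^(-1/2) = 11.
So L^(-1/2) = 0.5, which gives L = 4.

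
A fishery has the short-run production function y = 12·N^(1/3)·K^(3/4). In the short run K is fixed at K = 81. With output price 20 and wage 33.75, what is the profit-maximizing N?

N* = 512

With K = 81, MP_N = (1/3)·12·N^(-2/3)·81^(3/4) = 108·N^(-2/3).
Profit maximization for a price taker requires P·MP_N = w: 20·108·N^(-2/3) = 33.75.
So N^(-2/3) = 0.015625, which gives N = 512.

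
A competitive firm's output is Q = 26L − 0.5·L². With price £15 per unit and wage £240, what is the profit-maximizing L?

L* = 10

The marginal product of L is MP_L = 26 − L.
A price-taking firm hires until the value of the marginal product equals the wage: P·MP_L = w, so 15·(26 − L) = 240.
Then 26 − L = 16, giving L = 10.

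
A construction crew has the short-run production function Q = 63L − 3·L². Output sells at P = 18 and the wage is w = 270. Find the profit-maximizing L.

L* = 8

The marginal product of L is MP_L = 63 − 6L.
A price-taking firm hires until the value of the marginal product equals the wage: P·MP_L = w, so 18·(63 − 6L) = 270.
Then 63 − 6L = 15, giving L = 8.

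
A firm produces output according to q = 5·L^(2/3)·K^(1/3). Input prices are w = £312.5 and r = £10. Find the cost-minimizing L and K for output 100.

L* = 8, K* = 125

Cost minimization requires the marginal rate of technical substitution to equal the input-price ratio: MP_L/MP_K = w/r.
Here MP_L/MP_K = (2/3)·(K/L)/(1/3) = 2·(K/L). Setting this equal to 312.5/10 = 31.25 gives K = 15.625L.
Substituting into q = 100: 5·L^(2/3)·(15.625L)^(1/3) = 100.
Solving, L = 8 and K = 125.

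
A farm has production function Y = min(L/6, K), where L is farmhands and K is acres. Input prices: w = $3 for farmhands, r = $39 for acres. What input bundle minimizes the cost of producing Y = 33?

With a fixed-proportions technology, the cost-minimizing bundle uses no slack in either input: L/6 = K = Y.
So L = 6·33 = 198 and K = 33.

L* = 198, K* = 33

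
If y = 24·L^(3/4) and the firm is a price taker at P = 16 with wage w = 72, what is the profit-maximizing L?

L* = 256

MP_L = (3/4)·24·L^(-1/4) = 18·L^(-1/4).
Profit maximization for a price taker requires P·MP_L = w: 16·18·L^(-1/4) = 72.
So L^(-1/4) = 0.25, which gives L = 256.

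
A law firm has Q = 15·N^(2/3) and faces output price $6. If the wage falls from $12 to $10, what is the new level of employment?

N* = 216

From P·MP_N = w with MP_N = 10·N^(-1/3), the labor demand is N(w) = (60/w)^(3).
At w = 12: N = 125. At w = 10: N = 216.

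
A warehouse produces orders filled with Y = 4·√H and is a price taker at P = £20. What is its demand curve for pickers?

H(w) = 1600/w²

MP_H = (1/2)·4·H^(-1/2) = 2·H^(-1/2).
Setting P·MP_H = w: 40·H^(-1/2) = w.
Solving for H: H^(-1/2) = w/40, so H = (40/w)^(2).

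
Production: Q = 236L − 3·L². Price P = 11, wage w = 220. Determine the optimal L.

L* = 36

The marginal product of L is MP_L = 236 − 6L.
A price-taking firm hires until the value of the marginal product equals the wage: P·MP_L = w, so 11·(236 − 6L) = 220.
Then 236 − 6L = 20, giving L = 36.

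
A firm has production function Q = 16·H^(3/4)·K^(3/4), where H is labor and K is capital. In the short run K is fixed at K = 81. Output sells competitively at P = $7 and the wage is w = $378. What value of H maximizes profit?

H* = 1296

With K = 81, MP_H = (3/4)·16·H^(-1/4)·81^(3/4) = 324·H^(-1/4).
Profit maximization for a price taker requires P·MP_H = w: 7·324·H^(-1/4) = 378.
So H^(-1/4) = 1/6, which gives H = 1296.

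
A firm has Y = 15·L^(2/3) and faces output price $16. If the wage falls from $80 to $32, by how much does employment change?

ΔL = 117

From P·MP_L = w with MP_L = 10·L^(-1/3), the labor demand is L(w) = (160/w)^(3).
At w = 80: L = 8. At w = 32: L = 125.
ΔL = 125 − 8 = 117.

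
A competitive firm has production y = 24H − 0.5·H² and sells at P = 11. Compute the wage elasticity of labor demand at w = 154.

ε = -1.4

From P·MP_H = w with MP_H = 24 − H, labor demand is H(w) = 24 − w/11.
dH/dw = −1/(11) = -1/11.
At w = 154, H = 10, so ε = (dH/dw)·(w/H) = (-1/11)·(154/10) = -1.4.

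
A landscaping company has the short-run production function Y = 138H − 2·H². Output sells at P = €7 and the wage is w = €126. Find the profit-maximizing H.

The marginal product of H is MP_H = 138 − 4H.
A price-taking firm hires until the value of the marginal product equals the wage: P·MP_H = w, so 7·(138 − 4H) = 126.
Then 138 − 4H = 18, giving H = 30.

H* = 30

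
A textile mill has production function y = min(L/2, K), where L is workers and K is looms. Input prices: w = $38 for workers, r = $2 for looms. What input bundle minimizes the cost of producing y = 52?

L* = 104, K* = 52

With a fixed-proportions technology, the cost-minimizing bundle uses no slack in either input: L/2 = K = y.
So L = 2·52 = 104 and K = 52.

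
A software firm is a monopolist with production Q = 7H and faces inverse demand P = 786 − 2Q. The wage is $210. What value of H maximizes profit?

H* = 27

Marginal revenue from the inverse demand is MR = 786 − 4Q.
The marginal product is MP_H = 7.
A monopolist hires until marginal revenue product equals the wage: MR·MP_H = w.
(786 − 28H)·7 = 210, so H = 27.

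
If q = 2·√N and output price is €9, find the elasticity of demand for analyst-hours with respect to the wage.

ε = -2

MP_N = (1/2)·2·N^(-1/2), so P·MP_N = w gives 9·N^(-1/2) = w.
Solving, N(w) = (9/w)^(2). This is a constant-elasticity form: N ∝ w^(−2), so ε = −2.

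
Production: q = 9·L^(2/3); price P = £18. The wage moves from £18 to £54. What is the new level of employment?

L* = 8

From P·MP_L = w with MP_L = 6·L^(-1/3), the labor demand is L(w) = (108/w)^(3).
At w = 18: L = 216. At w = 54: L = 8.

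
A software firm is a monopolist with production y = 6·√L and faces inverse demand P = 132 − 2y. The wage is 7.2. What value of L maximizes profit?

Marginal revenue from the inverse demand is MR = 132 − 4y.
The marginal product is MP_L = 3·L^(-1/2).
A monopolist hires until marginal revenue product equals the wage: MR·MP_L = w.
At L, y = 6·√L. Substituting and solving: (132 − 24·√L)·3·L^(-1/2) = 7.2 gives L = 25.

L* = 25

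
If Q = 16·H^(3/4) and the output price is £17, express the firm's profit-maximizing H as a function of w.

MP_H = (3/4)·16·H^(-1/4) = 12·H^(-1/4).
Setting P·MP_H = w: 204·H^(-1/4) = w.
Solving for H: H^(-1/4) = w/204, so H = (204/w)^(4).

H(w) = (204/w)^(4)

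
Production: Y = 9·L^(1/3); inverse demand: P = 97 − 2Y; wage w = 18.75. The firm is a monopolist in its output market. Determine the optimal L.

L* = 8

Marginal revenue from the inverse demand is MR = 97 − 4Y.
The marginal product is MP_L = 3·L^(-2/3).
A monopolist hires until marginal revenue product equals the wage: MR·MP_L = w.
At L, Y = 9·L^(1/3). Substituting and solving: (97 − 36·L^(1/3))·3·L^(-2/3) = 18.75 gives L = 8.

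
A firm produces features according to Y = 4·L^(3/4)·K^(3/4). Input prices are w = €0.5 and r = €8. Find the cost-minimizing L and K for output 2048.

L* = 256, K* = 16

Cost minimization requires the marginal rate of technical substitution to equal the input-price ratio: MP_L/MP_K = w/r.
Here MP_L/MP_K = (3/4)·(K/L)/(3/4) = (K/L). Setting this equal to 0.5/8 = 0.0625 gives K = 0.0625L.
Substituting into Y = 2048: 4·L^(3/4)·(0.0625L)^(3/4) = 2048.
Solving, L = 256 and K = 16.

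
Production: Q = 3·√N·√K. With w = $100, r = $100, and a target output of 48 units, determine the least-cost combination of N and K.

N* = 16, K* = 16

Cost minimization requires the marginal rate of technical substitution to equal the input-price ratio: MP_N/MP_K = w/r.
Here MP_N/MP_K = (1/2)·(K/N)/(1/2) = (K/N). Setting this equal to 100/100 = 1 gives K = N.
Substituting into Q = 48: 3·N^(1/2)·(N)^(1/2) = 48.
Solving, N = 16 and K = 16.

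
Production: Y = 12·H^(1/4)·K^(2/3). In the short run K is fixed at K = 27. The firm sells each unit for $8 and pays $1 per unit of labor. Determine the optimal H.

H* = 1296

With K = 27, MP_H = (1/4)·12·H^(-3/4)·27^(2/3) = 27·H^(-3/4).
Profit maximization for a price taker requires P·MP_H = w: 8·27·H^(-3/4) = 1.
So H^(-3/4) = 1/216, which gives H = 1296.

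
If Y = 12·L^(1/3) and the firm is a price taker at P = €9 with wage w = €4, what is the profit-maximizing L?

L* = 27

MP_L = (1/3)·12·L^(-2/3) = 4·L^(-2/3).
Profit maximization for a price taker requires P·MP_L = w: 9·4·L^(-2/3) = 4.
So L^(-2/3) = 1/9, which gives L = 27.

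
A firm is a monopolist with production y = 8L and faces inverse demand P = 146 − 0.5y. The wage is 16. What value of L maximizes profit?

L* = 18

Marginal revenue from the inverse demand is MR = 146 − y.
The marginal product is MP_L = 8.
A monopolist hires until marginal revenue product equals the wage: MR·MP_L = w.
(146 − 8L)·8 = 16, so L = 18.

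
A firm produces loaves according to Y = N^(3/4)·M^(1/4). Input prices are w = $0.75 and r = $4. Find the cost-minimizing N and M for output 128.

Cost minimization requires the marginal rate of technical substitution to equal the input-price ratio: MP_N/MP_M = w/r.
Here MP_N/MP_M = (3/4)·(M/N)/(1/4) = 3·(M/N). Setting this equal to 0.75/4 = 0.1875 gives M = 0.0625N.
Substituting into Y = 128: N^(3/4)·(0.0625N)^(1/4) = 128.
Solving, N = 256 and M = 16.

N* = 256, M* = 16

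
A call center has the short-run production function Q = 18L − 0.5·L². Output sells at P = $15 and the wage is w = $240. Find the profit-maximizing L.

L* = 2

The marginal product of L is MP_L = 18 − L.
A price-taking firm hires until the value of the marginal product equals the wage: P·MP_L = w, so 15·(18 − L) = 240.
Then 18 − L = 16, giving L = 2.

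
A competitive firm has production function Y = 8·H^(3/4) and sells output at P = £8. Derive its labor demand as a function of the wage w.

MP_H = (3/4)·8·H^(-1/4) = 6·H^(-1/4).
Setting P·MP_H = w: 48·H^(-1/4) = w.
Solving for H: H^(-1/4) = w/48, so H = (48/w)^(4).

H(w) = 5308416/w^(4)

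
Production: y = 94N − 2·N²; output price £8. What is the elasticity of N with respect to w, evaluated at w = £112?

From P·MP_N = w with MP_N = 94 − 4N, labor demand is N(w) = (94 − w/8)/4.
dN/dw = −1/(32) = -0.03125.
At w = 112, N = 20, so ε = (dN/dw)·(w/N) = (-0.03125)·(112/20) = -0.175.

ε = -0.175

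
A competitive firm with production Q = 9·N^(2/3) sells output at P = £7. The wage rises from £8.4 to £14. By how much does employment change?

ΔN = -98

From P·MP_N = w with MP_N = 6·N^(-1/3), the labor demand is N(w) = (42/w)^(3).
At w = 8.4: N = 125. At w = 14: N = 27.
ΔN = 27 − 125 = -98.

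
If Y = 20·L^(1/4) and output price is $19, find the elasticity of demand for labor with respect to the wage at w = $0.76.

MP_L = (1/4)·20·L^(-3/4), so P·MP_L = w gives 95·L^(-3/4) = w.
Solving, L(w) = (95/w)^(4/3). This is a constant-elasticity form: L ∝ w^(−4/3), so ε = −4/3.

ε = -4/3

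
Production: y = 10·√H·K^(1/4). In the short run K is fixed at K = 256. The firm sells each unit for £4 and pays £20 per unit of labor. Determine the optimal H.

With K = 256, MP_H = (1/2)·10·H^(-1/2)·256^(1/4) = 20·H^(-1/2).
Profit maximization for a price taker requires P·MP_H = w: 4·20·H^(-1/2) = 20.
So H^(-1/2) = 0.25, which gives H = 16.

H* = 16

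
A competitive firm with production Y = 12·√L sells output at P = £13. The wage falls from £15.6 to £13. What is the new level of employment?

L* = 36

From P·MP_L = w with MP_L = 6·L^(-1/2), the labor demand is L(w) = (78/w)^(2).
At w = 15.6: L = 25. At w = 13: L = 36.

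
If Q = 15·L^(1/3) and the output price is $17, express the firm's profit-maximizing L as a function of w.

MP_L = (1/3)·15·L^(-2/3) = 5·L^(-2/3).
Setting P·MP_L = w: 85·L^(-2/3) = w.
Solving for L: L^(-2/3) = w/85, so L = (85/w)^(3/2).

L(w) = (85/w)^(3/2)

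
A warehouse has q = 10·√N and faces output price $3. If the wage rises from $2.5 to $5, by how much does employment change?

ΔN = -27

From P·MP_N = w with MP_N = 5·N^(-1/2), the labor demand is N(w) = (15/w)^(2).
At w = 2.5: N = 36. At w = 5: N = 9.
ΔN = 9 − 36 = -27.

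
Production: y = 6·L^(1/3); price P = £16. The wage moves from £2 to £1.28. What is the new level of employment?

L* = 125

From P·MP_L = w with MP_L = 2·L^(-2/3), the labor demand is L(w) = (32/w)^(3/2).
At w = 2: L = 64. At w = 1.28: L = 125.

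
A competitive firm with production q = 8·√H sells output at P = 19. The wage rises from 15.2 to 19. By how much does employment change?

ΔH = -9

From P·MP_H = w with MP_H = 4·H^(-1/2), the labor demand is H(w) = (76/w)^(2).
At w = 15.2: H = 25. At w = 19: H = 16.
ΔH = 16 − 25 = -9.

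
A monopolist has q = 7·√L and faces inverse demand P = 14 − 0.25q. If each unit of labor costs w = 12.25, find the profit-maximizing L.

L* = 4

Marginal revenue from the inverse demand is MR = 14 − 0.5q.
The marginal product is MP_L = 3.5·L^(-1/2).
A monopolist hires until marginal revenue product equals the wage: MR·MP_L = w.
At L, q = 7·√L. Substituting and solving: (14 − 3.5·√L)·3.5·L^(-1/2) = 12.25 gives L = 4.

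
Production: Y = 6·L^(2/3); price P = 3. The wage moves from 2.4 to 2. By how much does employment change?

ΔL = 91

From P·MP_L = w with MP_L = 4·L^(-1/3), the labor demand is L(w) = (12/w)^(3).
At w = 2.4: L = 125. At w = 2: L = 216.
ΔL = 216 − 125 = 91.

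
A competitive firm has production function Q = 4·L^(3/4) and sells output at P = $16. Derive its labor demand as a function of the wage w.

MP_L = (3/4)·4·L^(-1/4) = 3·L^(-1/4).
Setting P·MP_L = w: 48·L^(-1/4) = w.
Solving for L: L^(-1/4) = w/48, so L = (48/w)^(4).

L(w) = 5308416/w^(4)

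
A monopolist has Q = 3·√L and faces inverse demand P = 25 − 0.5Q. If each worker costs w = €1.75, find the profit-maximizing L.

Marginal revenue from the inverse demand is MR = 25 − Q.
The marginal product is MP_L = 1.5·L^(-1/2).
A monopolist hires until marginal revenue product equals the wage: MR·MP_L = w.
At L, Q = 3·√L. Substituting and solving: (25 − 3·√L)·1.5·L^(-1/2) = 1.75 gives L = 36.

L* = 36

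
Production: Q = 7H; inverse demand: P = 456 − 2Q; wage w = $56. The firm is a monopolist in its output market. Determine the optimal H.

H* = 16

Marginal revenue from the inverse demand is MR = 456 − 4Q.
The marginal product is MP_H = 7.
A monopolist hires until marginal revenue product equals the wage: MR·MP_H = w.
(456 − 28H)·7 = 56, so H = 16.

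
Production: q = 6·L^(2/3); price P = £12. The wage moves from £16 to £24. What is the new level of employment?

L* = 8

From P·MP_L = w with MP_L = 4·L^(-1/3), the labor demand is L(w) = (48/w)^(3).
At w = 16: L = 27. At w = 24: L = 8.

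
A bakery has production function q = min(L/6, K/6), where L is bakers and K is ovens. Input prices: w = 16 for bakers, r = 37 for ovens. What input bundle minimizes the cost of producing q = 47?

L* = 282, K* = 282

With a fixed-proportions technology, the cost-minimizing bundle uses no slack in either input: L/6 = K/6 = q.
So L = 6·47 = 282 and K = 6·47 = 282.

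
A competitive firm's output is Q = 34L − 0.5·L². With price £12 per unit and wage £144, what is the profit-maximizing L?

The marginal product of L is MP_L = 34 − L.
A price-taking firm hires until the value of the marginal product equals the wage: P·MP_L = w, so 12·(34 − L) = 144.
Then 34 − L = 12, giving L = 22.

L* = 22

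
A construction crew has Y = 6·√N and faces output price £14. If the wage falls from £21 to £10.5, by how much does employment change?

From P·MP_N = w with MP_N = 3·N^(-1/2), the labor demand is N(w) = (42/w)^(2).
At w = 21: N = 4. At w = 10.5: N = 16.
ΔN = 16 − 4 = 12.

ΔN = 12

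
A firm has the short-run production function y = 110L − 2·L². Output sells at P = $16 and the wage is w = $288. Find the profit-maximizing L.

L* = 23

The marginal product of L is MP_L = 110 − 4L.
A price-taking firm hires until the value of the marginal product equals the wage: P·MP_L = w, so 16·(110 − 4L) = 288.
Then 110 − 4L = 18, giving L = 23.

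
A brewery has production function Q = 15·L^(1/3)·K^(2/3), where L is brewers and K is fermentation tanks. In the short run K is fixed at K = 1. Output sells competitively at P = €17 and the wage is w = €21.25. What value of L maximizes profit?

L* = 8

With K = 1, MP_L = (1/3)·15·L^(-2/3)·1^(2/3) = 5·L^(-2/3).
Profit maximization for a price taker requires P·MP_L = w: 17·5·L^(-2/3) = 21.25.
So L^(-2/3) = 0.25, which gives L = 8.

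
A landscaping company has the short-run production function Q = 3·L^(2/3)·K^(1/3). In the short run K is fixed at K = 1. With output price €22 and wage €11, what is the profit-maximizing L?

With K = 1, MP_L = (2/3)·3·L^(-1/3)·1^(1/3) = 2·L^(-1/3).
Profit maximization for a price taker requires P·MP_L = w: 22·2·L^(-1/3) = 11.
So L^(-1/3) = 0.25, which gives L = 64.

L* = 64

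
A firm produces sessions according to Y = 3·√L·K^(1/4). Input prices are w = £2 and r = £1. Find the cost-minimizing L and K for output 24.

Cost minimization requires the marginal rate of technical substitution to equal the input-price ratio: MP_L/MP_K = w/r.
Here MP_L/MP_K = (1/2)·(K/L)/(1/4) = 2·(K/L). Setting this equal to 2/1 = 2 gives K = L.
Substituting into Y = 24: 3·L^(1/2)·(L)^(1/4) = 24.
Solving, L = 16 and K = 16.

L* = 16, K* = 16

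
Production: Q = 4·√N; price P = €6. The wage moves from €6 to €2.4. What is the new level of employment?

From P·MP_N = w with MP_N = 2·N^(-1/2), the labor demand is N(w) = (12/w)^(2).
At w = 6: N = 4. At w = 2.4: N = 25.

N* = 25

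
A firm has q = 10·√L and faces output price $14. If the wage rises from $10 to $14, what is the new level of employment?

L* = 25

From P·MP_L = w with MP_L = 5·L^(-1/2), the labor demand is L(w) = (70/w)^(2).
At w = 10: L = 49. At w = 14: L = 25.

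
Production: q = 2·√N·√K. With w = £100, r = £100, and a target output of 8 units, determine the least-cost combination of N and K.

N* = 4, K* = 4

Cost minimization requires the marginal rate of technical substitution to equal the input-price ratio: MP_N/MP_K = w/r.
Here MP_N/MP_K = (1/2)·(K/N)/(1/2) = (K/N). Setting this equal to 100/100 = 1 gives K = N.
Substituting into q = 8: 2·N^(1/2)·(N)^(1/2) = 8.
Solving, N = 4 and K = 4.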